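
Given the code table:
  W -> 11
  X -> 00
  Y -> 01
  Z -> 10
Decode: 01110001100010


Decoding:
01 -> Y
11 -> W
00 -> X
01 -> Y
10 -> Z
00 -> X
10 -> Z


Result: YWXYZXZ


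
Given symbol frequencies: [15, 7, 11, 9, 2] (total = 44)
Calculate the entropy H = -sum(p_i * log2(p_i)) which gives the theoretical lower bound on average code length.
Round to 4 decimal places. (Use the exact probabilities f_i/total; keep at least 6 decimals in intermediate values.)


Per-symbol terms -p_i * log2(p_i) with p_i = f_i/44:
  p = 15/44 = 0.340909: log2(p) = -1.552541, -p*log2(p) = 0.529275
  p = 7/44 = 0.159091: log2(p) = -2.652077, -p*log2(p) = 0.421921
  p = 11/44 = 0.250000: log2(p) = -2.000000, -p*log2(p) = 0.500000
  p = 9/44 = 0.204545: log2(p) = -2.289507, -p*log2(p) = 0.468308
  p = 2/44 = 0.045455: log2(p) = -4.459432, -p*log2(p) = 0.202701
H = 0.529275 + 0.421921 + 0.500000 + 0.468308 + 0.202701 = 2.122205

H = 2.1222 bits/symbol


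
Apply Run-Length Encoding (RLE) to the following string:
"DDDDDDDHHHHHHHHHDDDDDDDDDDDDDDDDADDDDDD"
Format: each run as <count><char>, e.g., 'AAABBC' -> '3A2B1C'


Scanning runs left to right:
  i=0: run of 'D' x 7 -> '7D'
  i=7: run of 'H' x 9 -> '9H'
  i=16: run of 'D' x 16 -> '16D'
  i=32: run of 'A' x 1 -> '1A'
  i=33: run of 'D' x 6 -> '6D'

RLE = 7D9H16D1A6D


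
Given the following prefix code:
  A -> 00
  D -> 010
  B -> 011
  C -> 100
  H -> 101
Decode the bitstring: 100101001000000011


Decoding step by step:
Bits 100 -> C
Bits 101 -> H
Bits 00 -> A
Bits 100 -> C
Bits 00 -> A
Bits 00 -> A
Bits 011 -> B


Decoded message: CHACAAB


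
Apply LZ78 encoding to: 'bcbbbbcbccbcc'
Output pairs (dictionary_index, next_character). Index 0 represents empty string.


LZ78 encoding steps:
Dictionary: {0: ''}
Step 1: w='' (idx 0), next='b' -> output (0, 'b'), add 'b' as idx 1
Step 2: w='' (idx 0), next='c' -> output (0, 'c'), add 'c' as idx 2
Step 3: w='b' (idx 1), next='b' -> output (1, 'b'), add 'bb' as idx 3
Step 4: w='bb' (idx 3), next='c' -> output (3, 'c'), add 'bbc' as idx 4
Step 5: w='b' (idx 1), next='c' -> output (1, 'c'), add 'bc' as idx 5
Step 6: w='c' (idx 2), next='b' -> output (2, 'b'), add 'cb' as idx 6
Step 7: w='c' (idx 2), next='c' -> output (2, 'c'), add 'cc' as idx 7


Encoded: [(0, 'b'), (0, 'c'), (1, 'b'), (3, 'c'), (1, 'c'), (2, 'b'), (2, 'c')]


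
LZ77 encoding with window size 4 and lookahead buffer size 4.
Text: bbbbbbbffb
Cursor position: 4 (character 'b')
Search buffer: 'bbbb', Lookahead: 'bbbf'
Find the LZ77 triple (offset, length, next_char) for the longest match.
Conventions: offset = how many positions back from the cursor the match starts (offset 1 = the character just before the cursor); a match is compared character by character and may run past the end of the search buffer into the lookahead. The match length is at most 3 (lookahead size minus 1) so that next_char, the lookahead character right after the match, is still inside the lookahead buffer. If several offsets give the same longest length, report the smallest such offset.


Try each offset into the search buffer:
  offset=1 (pos 3, char 'b'): match length 3
  offset=2 (pos 2, char 'b'): match length 3
  offset=3 (pos 1, char 'b'): match length 3
  offset=4 (pos 0, char 'b'): match length 3
Longest match has length 3, found at offsets 1, 2, 3, 4; take the smallest, offset 1.
next_char = character at position 4 + 3 = 7 -> 'f'

Best match: offset=1, length=3 (matching 'bbb' starting at position 3)
LZ77 triple: (1, 3, 'f')


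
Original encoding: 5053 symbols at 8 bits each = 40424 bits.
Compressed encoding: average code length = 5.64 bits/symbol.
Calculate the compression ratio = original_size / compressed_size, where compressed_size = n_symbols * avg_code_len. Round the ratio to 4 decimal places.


original_size = n_symbols * orig_bits = 5053 * 8 = 40424 bits
compressed_size = n_symbols * avg_code_len = 5053 * 5.64 = 28498.92 bits
ratio = original_size / compressed_size = 40424 / 28498.92 = 1.4184

Compression ratio = 1.4184


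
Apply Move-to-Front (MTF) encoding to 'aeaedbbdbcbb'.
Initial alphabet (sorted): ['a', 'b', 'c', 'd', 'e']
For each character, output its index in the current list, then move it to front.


MTF encoding:
'a': index 0 in ['a', 'b', 'c', 'd', 'e'] -> ['a', 'b', 'c', 'd', 'e']
'e': index 4 in ['a', 'b', 'c', 'd', 'e'] -> ['e', 'a', 'b', 'c', 'd']
'a': index 1 in ['e', 'a', 'b', 'c', 'd'] -> ['a', 'e', 'b', 'c', 'd']
'e': index 1 in ['a', 'e', 'b', 'c', 'd'] -> ['e', 'a', 'b', 'c', 'd']
'd': index 4 in ['e', 'a', 'b', 'c', 'd'] -> ['d', 'e', 'a', 'b', 'c']
'b': index 3 in ['d', 'e', 'a', 'b', 'c'] -> ['b', 'd', 'e', 'a', 'c']
'b': index 0 in ['b', 'd', 'e', 'a', 'c'] -> ['b', 'd', 'e', 'a', 'c']
'd': index 1 in ['b', 'd', 'e', 'a', 'c'] -> ['d', 'b', 'e', 'a', 'c']
'b': index 1 in ['d', 'b', 'e', 'a', 'c'] -> ['b', 'd', 'e', 'a', 'c']
'c': index 4 in ['b', 'd', 'e', 'a', 'c'] -> ['c', 'b', 'd', 'e', 'a']
'b': index 1 in ['c', 'b', 'd', 'e', 'a'] -> ['b', 'c', 'd', 'e', 'a']
'b': index 0 in ['b', 'c', 'd', 'e', 'a'] -> ['b', 'c', 'd', 'e', 'a']


Output: [0, 4, 1, 1, 4, 3, 0, 1, 1, 4, 1, 0]


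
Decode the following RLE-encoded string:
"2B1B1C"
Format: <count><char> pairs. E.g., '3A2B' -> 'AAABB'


Expanding each <count><char> pair:
  2B -> 'BB'
  1B -> 'B'
  1C -> 'C'

Decoded = BBBC


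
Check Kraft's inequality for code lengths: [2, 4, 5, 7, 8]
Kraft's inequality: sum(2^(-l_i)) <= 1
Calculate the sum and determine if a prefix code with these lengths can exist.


Sum = 2^(-2) + 2^(-4) + 2^(-5) + 2^(-7) + 2^(-8)
    = 0.25 + 0.0625 + 0.03125 + 0.0078125 + 0.00390625
    = 91/256 = 0.35546875
Since 0.35546875 <= 1, Kraft's inequality IS satisfied.
A prefix code with these lengths CAN exist.

Kraft sum = 0.35546875. Satisfied.


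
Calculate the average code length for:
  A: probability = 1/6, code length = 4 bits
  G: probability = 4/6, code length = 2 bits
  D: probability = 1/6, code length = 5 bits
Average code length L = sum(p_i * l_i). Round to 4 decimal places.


Weighted contributions p_i * l_i:
  A: (1/6) * 4 = 4/6
  G: (4/6) * 2 = 8/6
  D: (1/6) * 5 = 5/6
Sum = (4 + 8 + 5)/6 = 17/6

L = 17/6 = 2.8333 bits/symbol


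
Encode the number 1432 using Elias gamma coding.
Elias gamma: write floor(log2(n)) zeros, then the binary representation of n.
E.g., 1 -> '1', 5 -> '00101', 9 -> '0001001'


num_bits = floor(log2(1432)) + 1 = 11
leading_zeros = num_bits - 1 = 10
binary(1432) = 10110011000

Elias gamma(1432) = '0000000000' + '10110011000' = 000000000010110011000 (21 bits)


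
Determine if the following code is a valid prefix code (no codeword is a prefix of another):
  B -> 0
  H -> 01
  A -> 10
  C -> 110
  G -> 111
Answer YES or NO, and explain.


Checking each pair (does one codeword prefix another?):
  B='0' vs H='01': prefix -- VIOLATION

NO -- this is NOT a valid prefix code. B (0) is a prefix of H (01).


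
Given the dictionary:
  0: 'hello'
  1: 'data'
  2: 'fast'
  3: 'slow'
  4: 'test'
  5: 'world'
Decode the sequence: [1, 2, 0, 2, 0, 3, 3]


Look up each index in the dictionary:
  1 -> 'data'
  2 -> 'fast'
  0 -> 'hello'
  2 -> 'fast'
  0 -> 'hello'
  3 -> 'slow'
  3 -> 'slow'

Decoded: "data fast hello fast hello slow slow"


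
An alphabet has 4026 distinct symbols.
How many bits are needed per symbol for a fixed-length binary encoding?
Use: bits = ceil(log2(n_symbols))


log2(4026) = 11.9751
Bracket: 2^11 = 2048 < 4026 <= 2^12 = 4096
So ceil(log2(4026)) = 12

bits = ceil(log2(4026)) = ceil(11.9751) = 12 bits


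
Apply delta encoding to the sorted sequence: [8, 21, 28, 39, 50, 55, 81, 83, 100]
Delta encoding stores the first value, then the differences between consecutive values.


First value: 8
Deltas:
  21 - 8 = 13
  28 - 21 = 7
  39 - 28 = 11
  50 - 39 = 11
  55 - 50 = 5
  81 - 55 = 26
  83 - 81 = 2
  100 - 83 = 17


Delta encoded: [8, 13, 7, 11, 11, 5, 26, 2, 17]


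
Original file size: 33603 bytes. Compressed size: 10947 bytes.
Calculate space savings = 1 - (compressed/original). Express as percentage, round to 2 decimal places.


ratio = compressed/original = 10947/33603 = 0.325774
savings = 1 - ratio = 1 - 0.325774 = 0.674226
as a percentage: 0.674226 * 100 = 67.42%

Space savings = 1 - 10947/33603 = 67.42%


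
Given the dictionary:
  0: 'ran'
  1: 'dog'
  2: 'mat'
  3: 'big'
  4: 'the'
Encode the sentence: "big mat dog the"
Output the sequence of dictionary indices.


Look up each word in the dictionary:
  'big' -> 3
  'mat' -> 2
  'dog' -> 1
  'the' -> 4

Encoded: [3, 2, 1, 4]


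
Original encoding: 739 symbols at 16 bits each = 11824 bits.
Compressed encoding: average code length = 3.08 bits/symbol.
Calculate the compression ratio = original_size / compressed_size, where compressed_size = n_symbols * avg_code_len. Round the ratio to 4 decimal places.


original_size = n_symbols * orig_bits = 739 * 16 = 11824 bits
compressed_size = n_symbols * avg_code_len = 739 * 3.08 = 2276.12 bits
ratio = original_size / compressed_size = 11824 / 2276.12 = 5.1948

Compression ratio = 5.1948


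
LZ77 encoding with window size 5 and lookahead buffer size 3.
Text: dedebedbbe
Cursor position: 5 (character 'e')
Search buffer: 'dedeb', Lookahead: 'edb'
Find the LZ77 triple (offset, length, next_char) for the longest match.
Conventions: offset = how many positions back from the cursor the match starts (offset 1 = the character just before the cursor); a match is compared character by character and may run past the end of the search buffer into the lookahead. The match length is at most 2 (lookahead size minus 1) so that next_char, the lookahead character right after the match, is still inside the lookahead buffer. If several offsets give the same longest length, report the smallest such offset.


Try each offset into the search buffer:
  offset=1 (pos 4, char 'b'): match length 0
  offset=2 (pos 3, char 'e'): match length 1
  offset=3 (pos 2, char 'd'): match length 0
  offset=4 (pos 1, char 'e'): match length 2
  offset=5 (pos 0, char 'd'): match length 0
Longest match has length 2 at offset 4.
next_char = character at position 5 + 2 = 7 -> 'b'

Best match: offset=4, length=2 (matching 'ed' starting at position 1)
LZ77 triple: (4, 2, 'b')


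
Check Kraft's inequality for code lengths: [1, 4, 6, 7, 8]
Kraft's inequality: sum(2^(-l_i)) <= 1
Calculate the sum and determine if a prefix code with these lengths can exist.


Sum = 2^(-1) + 2^(-4) + 2^(-6) + 2^(-7) + 2^(-8)
    = 0.5 + 0.0625 + 0.015625 + 0.0078125 + 0.00390625
    = 151/256 = 0.58984375
Since 0.58984375 <= 1, Kraft's inequality IS satisfied.
A prefix code with these lengths CAN exist.

Kraft sum = 0.58984375. Satisfied.


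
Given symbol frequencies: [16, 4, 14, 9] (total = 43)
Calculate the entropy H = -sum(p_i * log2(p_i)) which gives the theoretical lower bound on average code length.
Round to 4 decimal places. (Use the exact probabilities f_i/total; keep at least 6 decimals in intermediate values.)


Per-symbol terms -p_i * log2(p_i) with p_i = f_i/43:
  p = 16/43 = 0.372093: log2(p) = -1.426265, -p*log2(p) = 0.530703
  p = 4/43 = 0.093023: log2(p) = -3.426265, -p*log2(p) = 0.318722
  p = 14/43 = 0.325581: log2(p) = -1.618910, -p*log2(p) = 0.527087
  p = 9/43 = 0.209302: log2(p) = -2.256340, -p*log2(p) = 0.472257
H = 0.530703 + 0.318722 + 0.527087 + 0.472257 = 1.848769

H = 1.8488 bits/symbol


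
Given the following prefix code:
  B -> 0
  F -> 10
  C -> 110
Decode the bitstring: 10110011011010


Decoding step by step:
Bits 10 -> F
Bits 110 -> C
Bits 0 -> B
Bits 110 -> C
Bits 110 -> C
Bits 10 -> F


Decoded message: FCBCCF


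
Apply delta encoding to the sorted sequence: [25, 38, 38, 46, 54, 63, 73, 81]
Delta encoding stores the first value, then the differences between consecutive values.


First value: 25
Deltas:
  38 - 25 = 13
  38 - 38 = 0
  46 - 38 = 8
  54 - 46 = 8
  63 - 54 = 9
  73 - 63 = 10
  81 - 73 = 8


Delta encoded: [25, 13, 0, 8, 8, 9, 10, 8]


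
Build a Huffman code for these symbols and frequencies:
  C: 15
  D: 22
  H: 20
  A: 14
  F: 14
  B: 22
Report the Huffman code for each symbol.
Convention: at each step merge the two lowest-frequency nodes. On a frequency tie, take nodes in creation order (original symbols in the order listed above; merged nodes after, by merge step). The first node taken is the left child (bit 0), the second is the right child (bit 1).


Huffman tree construction:
Step 1: Merge A(14) + F(14) = 28
Step 2: Merge C(15) + H(20) = 35
Step 3: Merge D(22) + B(22) = 44
Step 4: Merge (A+F)(28) + (C+H)(35) = 63
Step 5: Merge (D+B)(44) + ((A+F)+(C+H))(63) = 107
Read each symbol's code off the tree from the root (left child = 0, right child = 1).

Codes:
  C: 110 (length 3)
  D: 00 (length 2)
  H: 111 (length 3)
  A: 100 (length 3)
  F: 101 (length 3)
  B: 01 (length 2)
Average code length: 277/107 = 2.5888 bits/symbol


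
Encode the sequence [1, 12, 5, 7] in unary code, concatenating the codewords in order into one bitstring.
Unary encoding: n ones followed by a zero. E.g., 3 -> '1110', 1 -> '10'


Encode each number as n ones followed by a terminating 0:
  1 -> 10 (2 bits)
  12 -> 1111111111110 (13 bits)
  5 -> 111110 (6 bits)
  7 -> 11111110 (8 bits)
Total length = 2 + 13 + 6 + 8 = 29 bits.

Unary([1, 12, 5, 7]) = 10111111111111011111011111110 (29 bits)


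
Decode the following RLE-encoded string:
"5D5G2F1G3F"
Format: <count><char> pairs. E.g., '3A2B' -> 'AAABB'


Expanding each <count><char> pair:
  5D -> 'DDDDD'
  5G -> 'GGGGG'
  2F -> 'FF'
  1G -> 'G'
  3F -> 'FFF'

Decoded = DDDDDGGGGGFFGFFF


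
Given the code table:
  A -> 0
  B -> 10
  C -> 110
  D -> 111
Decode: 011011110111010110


Decoding:
0 -> A
110 -> C
111 -> D
10 -> B
111 -> D
0 -> A
10 -> B
110 -> C


Result: ACDBDABC


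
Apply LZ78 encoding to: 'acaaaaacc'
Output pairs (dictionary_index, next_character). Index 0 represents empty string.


LZ78 encoding steps:
Dictionary: {0: ''}
Step 1: w='' (idx 0), next='a' -> output (0, 'a'), add 'a' as idx 1
Step 2: w='' (idx 0), next='c' -> output (0, 'c'), add 'c' as idx 2
Step 3: w='a' (idx 1), next='a' -> output (1, 'a'), add 'aa' as idx 3
Step 4: w='aa' (idx 3), next='a' -> output (3, 'a'), add 'aaa' as idx 4
Step 5: w='c' (idx 2), next='c' -> output (2, 'c'), add 'cc' as idx 5


Encoded: [(0, 'a'), (0, 'c'), (1, 'a'), (3, 'a'), (2, 'c')]


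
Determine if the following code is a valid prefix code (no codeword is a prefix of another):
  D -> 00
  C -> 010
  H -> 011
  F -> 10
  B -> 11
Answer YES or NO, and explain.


Checking each pair (does one codeword prefix another?):
  D='00' vs C='010': no prefix
  D='00' vs H='011': no prefix
  D='00' vs F='10': no prefix
  D='00' vs B='11': no prefix
  C='010' vs D='00': no prefix
  C='010' vs H='011': no prefix
  C='010' vs F='10': no prefix
  C='010' vs B='11': no prefix
  H='011' vs D='00': no prefix
  H='011' vs C='010': no prefix
  H='011' vs F='10': no prefix
  H='011' vs B='11': no prefix
  F='10' vs D='00': no prefix
  F='10' vs C='010': no prefix
  F='10' vs H='011': no prefix
  F='10' vs B='11': no prefix
  B='11' vs D='00': no prefix
  B='11' vs C='010': no prefix
  B='11' vs H='011': no prefix
  B='11' vs F='10': no prefix
No violation found over all pairs.

YES -- this is a valid prefix code. No codeword is a prefix of any other codeword.


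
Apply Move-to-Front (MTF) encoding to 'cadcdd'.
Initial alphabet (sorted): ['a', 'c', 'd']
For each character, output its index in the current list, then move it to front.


MTF encoding:
'c': index 1 in ['a', 'c', 'd'] -> ['c', 'a', 'd']
'a': index 1 in ['c', 'a', 'd'] -> ['a', 'c', 'd']
'd': index 2 in ['a', 'c', 'd'] -> ['d', 'a', 'c']
'c': index 2 in ['d', 'a', 'c'] -> ['c', 'd', 'a']
'd': index 1 in ['c', 'd', 'a'] -> ['d', 'c', 'a']
'd': index 0 in ['d', 'c', 'a'] -> ['d', 'c', 'a']


Output: [1, 1, 2, 2, 1, 0]


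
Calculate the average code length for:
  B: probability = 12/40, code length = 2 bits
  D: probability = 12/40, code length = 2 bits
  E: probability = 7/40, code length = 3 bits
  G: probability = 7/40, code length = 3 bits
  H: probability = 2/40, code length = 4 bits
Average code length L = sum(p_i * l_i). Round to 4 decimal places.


Weighted contributions p_i * l_i:
  B: (12/40) * 2 = 24/40
  D: (12/40) * 2 = 24/40
  E: (7/40) * 3 = 21/40
  G: (7/40) * 3 = 21/40
  H: (2/40) * 4 = 8/40
Sum = (24 + 24 + 21 + 21 + 8)/40 = 98/40

L = 98/40 = 2.4500 bits/symbol


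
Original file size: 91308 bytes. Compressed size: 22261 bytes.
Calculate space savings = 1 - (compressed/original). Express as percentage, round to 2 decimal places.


ratio = compressed/original = 22261/91308 = 0.243801
savings = 1 - ratio = 1 - 0.243801 = 0.756199
as a percentage: 0.756199 * 100 = 75.62%

Space savings = 1 - 22261/91308 = 75.62%


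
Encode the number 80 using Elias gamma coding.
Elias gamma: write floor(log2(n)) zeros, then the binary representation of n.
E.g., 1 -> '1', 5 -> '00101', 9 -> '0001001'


num_bits = floor(log2(80)) + 1 = 7
leading_zeros = num_bits - 1 = 6
binary(80) = 1010000

Elias gamma(80) = '000000' + '1010000' = 0000001010000 (13 bits)


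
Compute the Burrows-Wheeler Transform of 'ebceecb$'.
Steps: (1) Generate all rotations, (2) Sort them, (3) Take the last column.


Rotations (sorted):
  0: $ebceecb -> last char: b
  1: b$ebceec -> last char: c
  2: bceecb$e -> last char: e
  3: cb$ebcee -> last char: e
  4: ceecb$eb -> last char: b
  5: ebceecb$ -> last char: $
  6: ecb$ebce -> last char: e
  7: eecb$ebc -> last char: c


BWT = bceeb$ec


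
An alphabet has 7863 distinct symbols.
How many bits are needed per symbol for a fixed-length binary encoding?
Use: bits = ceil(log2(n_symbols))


log2(7863) = 12.9409
Bracket: 2^12 = 4096 < 7863 <= 2^13 = 8192
So ceil(log2(7863)) = 13

bits = ceil(log2(7863)) = ceil(12.9409) = 13 bits


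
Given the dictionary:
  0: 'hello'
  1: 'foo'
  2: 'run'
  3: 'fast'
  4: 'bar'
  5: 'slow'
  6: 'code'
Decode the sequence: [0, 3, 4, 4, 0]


Look up each index in the dictionary:
  0 -> 'hello'
  3 -> 'fast'
  4 -> 'bar'
  4 -> 'bar'
  0 -> 'hello'

Decoded: "hello fast bar bar hello"


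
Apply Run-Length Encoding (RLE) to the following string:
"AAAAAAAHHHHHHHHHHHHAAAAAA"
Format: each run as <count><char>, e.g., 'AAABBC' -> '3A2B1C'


Scanning runs left to right:
  i=0: run of 'A' x 7 -> '7A'
  i=7: run of 'H' x 12 -> '12H'
  i=19: run of 'A' x 6 -> '6A'

RLE = 7A12H6A


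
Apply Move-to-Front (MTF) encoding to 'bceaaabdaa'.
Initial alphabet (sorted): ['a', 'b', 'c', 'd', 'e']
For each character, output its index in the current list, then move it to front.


MTF encoding:
'b': index 1 in ['a', 'b', 'c', 'd', 'e'] -> ['b', 'a', 'c', 'd', 'e']
'c': index 2 in ['b', 'a', 'c', 'd', 'e'] -> ['c', 'b', 'a', 'd', 'e']
'e': index 4 in ['c', 'b', 'a', 'd', 'e'] -> ['e', 'c', 'b', 'a', 'd']
'a': index 3 in ['e', 'c', 'b', 'a', 'd'] -> ['a', 'e', 'c', 'b', 'd']
'a': index 0 in ['a', 'e', 'c', 'b', 'd'] -> ['a', 'e', 'c', 'b', 'd']
'a': index 0 in ['a', 'e', 'c', 'b', 'd'] -> ['a', 'e', 'c', 'b', 'd']
'b': index 3 in ['a', 'e', 'c', 'b', 'd'] -> ['b', 'a', 'e', 'c', 'd']
'd': index 4 in ['b', 'a', 'e', 'c', 'd'] -> ['d', 'b', 'a', 'e', 'c']
'a': index 2 in ['d', 'b', 'a', 'e', 'c'] -> ['a', 'd', 'b', 'e', 'c']
'a': index 0 in ['a', 'd', 'b', 'e', 'c'] -> ['a', 'd', 'b', 'e', 'c']


Output: [1, 2, 4, 3, 0, 0, 3, 4, 2, 0]


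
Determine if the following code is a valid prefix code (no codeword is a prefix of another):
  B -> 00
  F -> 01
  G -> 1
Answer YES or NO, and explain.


Checking each pair (does one codeword prefix another?):
  B='00' vs F='01': no prefix
  B='00' vs G='1': no prefix
  F='01' vs B='00': no prefix
  F='01' vs G='1': no prefix
  G='1' vs B='00': no prefix
  G='1' vs F='01': no prefix
No violation found over all pairs.

YES -- this is a valid prefix code. No codeword is a prefix of any other codeword.


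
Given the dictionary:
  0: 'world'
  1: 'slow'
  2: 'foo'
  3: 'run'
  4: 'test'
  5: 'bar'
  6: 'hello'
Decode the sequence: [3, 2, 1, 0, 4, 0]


Look up each index in the dictionary:
  3 -> 'run'
  2 -> 'foo'
  1 -> 'slow'
  0 -> 'world'
  4 -> 'test'
  0 -> 'world'

Decoded: "run foo slow world test world"


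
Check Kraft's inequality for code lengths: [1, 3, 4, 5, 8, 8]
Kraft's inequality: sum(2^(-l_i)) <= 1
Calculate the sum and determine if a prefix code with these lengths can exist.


Sum = 2^(-1) + 2^(-3) + 2^(-4) + 2^(-5) + 2^(-8) + 2^(-8)
    = 0.5 + 0.125 + 0.0625 + 0.03125 + 0.00390625 + 0.00390625
    = 186/256 = 0.7265625
Since 0.7265625 <= 1, Kraft's inequality IS satisfied.
A prefix code with these lengths CAN exist.

Kraft sum = 0.7265625. Satisfied.


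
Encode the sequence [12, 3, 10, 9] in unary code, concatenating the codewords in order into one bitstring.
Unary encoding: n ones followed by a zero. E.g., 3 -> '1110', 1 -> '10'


Encode each number as n ones followed by a terminating 0:
  12 -> 1111111111110 (13 bits)
  3 -> 1110 (4 bits)
  10 -> 11111111110 (11 bits)
  9 -> 1111111110 (10 bits)
Total length = 13 + 4 + 11 + 10 = 38 bits.

Unary([12, 3, 10, 9]) = 11111111111101110111111111101111111110 (38 bits)


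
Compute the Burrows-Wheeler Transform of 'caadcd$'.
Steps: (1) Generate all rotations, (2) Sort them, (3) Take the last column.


Rotations (sorted):
  0: $caadcd -> last char: d
  1: aadcd$c -> last char: c
  2: adcd$ca -> last char: a
  3: caadcd$ -> last char: $
  4: cd$caad -> last char: d
  5: d$caadc -> last char: c
  6: dcd$caa -> last char: a


BWT = dca$dca


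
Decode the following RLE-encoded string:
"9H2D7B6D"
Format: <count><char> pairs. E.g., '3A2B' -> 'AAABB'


Expanding each <count><char> pair:
  9H -> 'HHHHHHHHH'
  2D -> 'DD'
  7B -> 'BBBBBBB'
  6D -> 'DDDDDD'

Decoded = HHHHHHHHHDDBBBBBBBDDDDDD


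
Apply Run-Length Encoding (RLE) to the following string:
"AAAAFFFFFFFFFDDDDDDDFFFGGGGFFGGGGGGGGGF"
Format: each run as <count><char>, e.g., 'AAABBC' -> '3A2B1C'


Scanning runs left to right:
  i=0: run of 'A' x 4 -> '4A'
  i=4: run of 'F' x 9 -> '9F'
  i=13: run of 'D' x 7 -> '7D'
  i=20: run of 'F' x 3 -> '3F'
  i=23: run of 'G' x 4 -> '4G'
  i=27: run of 'F' x 2 -> '2F'
  i=29: run of 'G' x 9 -> '9G'
  i=38: run of 'F' x 1 -> '1F'

RLE = 4A9F7D3F4G2F9G1F


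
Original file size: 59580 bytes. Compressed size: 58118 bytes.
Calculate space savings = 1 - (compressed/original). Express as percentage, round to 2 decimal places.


ratio = compressed/original = 58118/59580 = 0.975462
savings = 1 - ratio = 1 - 0.975462 = 0.024538
as a percentage: 0.024538 * 100 = 2.45%

Space savings = 1 - 58118/59580 = 2.45%


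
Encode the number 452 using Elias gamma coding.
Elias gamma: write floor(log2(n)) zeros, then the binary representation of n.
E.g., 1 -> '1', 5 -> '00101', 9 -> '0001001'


num_bits = floor(log2(452)) + 1 = 9
leading_zeros = num_bits - 1 = 8
binary(452) = 111000100

Elias gamma(452) = '00000000' + '111000100' = 00000000111000100 (17 bits)


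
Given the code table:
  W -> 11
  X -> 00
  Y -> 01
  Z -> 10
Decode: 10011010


Decoding:
10 -> Z
01 -> Y
10 -> Z
10 -> Z


Result: ZYZZ


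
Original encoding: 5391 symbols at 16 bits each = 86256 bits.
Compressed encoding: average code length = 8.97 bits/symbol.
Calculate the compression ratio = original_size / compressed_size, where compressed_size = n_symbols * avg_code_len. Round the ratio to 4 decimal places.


original_size = n_symbols * orig_bits = 5391 * 16 = 86256 bits
compressed_size = n_symbols * avg_code_len = 5391 * 8.97 = 48357.27 bits
ratio = original_size / compressed_size = 86256 / 48357.27 = 1.7837

Compression ratio = 1.7837


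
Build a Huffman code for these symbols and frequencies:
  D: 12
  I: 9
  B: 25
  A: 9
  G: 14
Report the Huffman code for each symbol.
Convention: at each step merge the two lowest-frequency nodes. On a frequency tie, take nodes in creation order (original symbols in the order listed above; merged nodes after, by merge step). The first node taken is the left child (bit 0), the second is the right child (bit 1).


Huffman tree construction:
Step 1: Merge I(9) + A(9) = 18
Step 2: Merge D(12) + G(14) = 26
Step 3: Merge (I+A)(18) + B(25) = 43
Step 4: Merge (D+G)(26) + ((I+A)+B)(43) = 69
Read each symbol's code off the tree from the root (left child = 0, right child = 1).

Codes:
  D: 00 (length 2)
  I: 100 (length 3)
  B: 11 (length 2)
  A: 101 (length 3)
  G: 01 (length 2)
Average code length: 156/69 = 2.2609 bits/symbol


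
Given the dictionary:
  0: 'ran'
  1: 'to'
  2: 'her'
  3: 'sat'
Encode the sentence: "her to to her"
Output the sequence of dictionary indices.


Look up each word in the dictionary:
  'her' -> 2
  'to' -> 1
  'to' -> 1
  'her' -> 2

Encoded: [2, 1, 1, 2]


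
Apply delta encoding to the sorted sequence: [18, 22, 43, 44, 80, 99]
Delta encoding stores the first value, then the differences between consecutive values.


First value: 18
Deltas:
  22 - 18 = 4
  43 - 22 = 21
  44 - 43 = 1
  80 - 44 = 36
  99 - 80 = 19


Delta encoded: [18, 4, 21, 1, 36, 19]


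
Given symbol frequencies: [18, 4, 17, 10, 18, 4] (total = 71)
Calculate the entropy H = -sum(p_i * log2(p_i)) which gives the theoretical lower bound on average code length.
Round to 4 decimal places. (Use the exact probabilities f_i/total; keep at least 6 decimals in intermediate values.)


Per-symbol terms -p_i * log2(p_i) with p_i = f_i/71:
  p = 18/71 = 0.253521: log2(p) = -1.979822, -p*log2(p) = 0.501927
  p = 4/71 = 0.056338: log2(p) = -4.149747, -p*log2(p) = 0.233789
  p = 17/71 = 0.239437: log2(p) = -2.062284, -p*log2(p) = 0.493786
  p = 10/71 = 0.140845: log2(p) = -2.827819, -p*log2(p) = 0.398284
  p = 18/71 = 0.253521: log2(p) = -1.979822, -p*log2(p) = 0.501927
  p = 4/71 = 0.056338: log2(p) = -4.149747, -p*log2(p) = 0.233789
H = 0.501927 + 0.233789 + 0.493786 + 0.398284 + 0.501927 + 0.233789 = 2.363502

H = 2.3635 bits/symbol


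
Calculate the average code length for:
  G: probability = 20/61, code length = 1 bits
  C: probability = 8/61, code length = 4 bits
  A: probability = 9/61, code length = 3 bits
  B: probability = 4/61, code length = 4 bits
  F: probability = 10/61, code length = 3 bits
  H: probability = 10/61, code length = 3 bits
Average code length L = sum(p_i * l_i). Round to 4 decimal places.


Weighted contributions p_i * l_i:
  G: (20/61) * 1 = 20/61
  C: (8/61) * 4 = 32/61
  A: (9/61) * 3 = 27/61
  B: (4/61) * 4 = 16/61
  F: (10/61) * 3 = 30/61
  H: (10/61) * 3 = 30/61
Sum = (20 + 32 + 27 + 16 + 30 + 30)/61 = 155/61

L = 155/61 = 2.5410 bits/symbol


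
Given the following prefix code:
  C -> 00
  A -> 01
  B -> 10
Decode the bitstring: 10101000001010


Decoding step by step:
Bits 10 -> B
Bits 10 -> B
Bits 10 -> B
Bits 00 -> C
Bits 00 -> C
Bits 10 -> B
Bits 10 -> B


Decoded message: BBBCCBB


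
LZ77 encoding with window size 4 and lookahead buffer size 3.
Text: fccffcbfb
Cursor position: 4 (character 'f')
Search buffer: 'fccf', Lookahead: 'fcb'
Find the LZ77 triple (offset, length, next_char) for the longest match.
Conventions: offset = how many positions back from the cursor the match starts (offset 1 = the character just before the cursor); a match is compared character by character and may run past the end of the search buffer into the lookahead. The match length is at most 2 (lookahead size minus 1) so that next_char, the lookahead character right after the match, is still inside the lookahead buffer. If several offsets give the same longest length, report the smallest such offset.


Try each offset into the search buffer:
  offset=1 (pos 3, char 'f'): match length 1
  offset=2 (pos 2, char 'c'): match length 0
  offset=3 (pos 1, char 'c'): match length 0
  offset=4 (pos 0, char 'f'): match length 2
Longest match has length 2 at offset 4.
next_char = character at position 4 + 2 = 6 -> 'b'

Best match: offset=4, length=2 (matching 'fc' starting at position 0)
LZ77 triple: (4, 2, 'b')


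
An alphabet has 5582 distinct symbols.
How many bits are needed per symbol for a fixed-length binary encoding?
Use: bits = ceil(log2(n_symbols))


log2(5582) = 12.4466
Bracket: 2^12 = 4096 < 5582 <= 2^13 = 8192
So ceil(log2(5582)) = 13

bits = ceil(log2(5582)) = ceil(12.4466) = 13 bits


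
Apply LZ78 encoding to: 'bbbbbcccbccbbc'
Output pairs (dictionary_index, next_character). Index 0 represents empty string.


LZ78 encoding steps:
Dictionary: {0: ''}
Step 1: w='' (idx 0), next='b' -> output (0, 'b'), add 'b' as idx 1
Step 2: w='b' (idx 1), next='b' -> output (1, 'b'), add 'bb' as idx 2
Step 3: w='bb' (idx 2), next='c' -> output (2, 'c'), add 'bbc' as idx 3
Step 4: w='' (idx 0), next='c' -> output (0, 'c'), add 'c' as idx 4
Step 5: w='c' (idx 4), next='b' -> output (4, 'b'), add 'cb' as idx 5
Step 6: w='c' (idx 4), next='c' -> output (4, 'c'), add 'cc' as idx 6
Step 7: w='bbc' (idx 3), end of input -> output (3, '')


Encoded: [(0, 'b'), (1, 'b'), (2, 'c'), (0, 'c'), (4, 'b'), (4, 'c'), (3, '')]


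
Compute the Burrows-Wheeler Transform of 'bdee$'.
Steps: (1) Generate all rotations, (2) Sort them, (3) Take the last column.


Rotations (sorted):
  0: $bdee -> last char: e
  1: bdee$ -> last char: $
  2: dee$b -> last char: b
  3: e$bde -> last char: e
  4: ee$bd -> last char: d


BWT = e$bed


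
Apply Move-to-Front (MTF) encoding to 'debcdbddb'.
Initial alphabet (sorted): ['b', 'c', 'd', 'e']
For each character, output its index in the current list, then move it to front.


MTF encoding:
'd': index 2 in ['b', 'c', 'd', 'e'] -> ['d', 'b', 'c', 'e']
'e': index 3 in ['d', 'b', 'c', 'e'] -> ['e', 'd', 'b', 'c']
'b': index 2 in ['e', 'd', 'b', 'c'] -> ['b', 'e', 'd', 'c']
'c': index 3 in ['b', 'e', 'd', 'c'] -> ['c', 'b', 'e', 'd']
'd': index 3 in ['c', 'b', 'e', 'd'] -> ['d', 'c', 'b', 'e']
'b': index 2 in ['d', 'c', 'b', 'e'] -> ['b', 'd', 'c', 'e']
'd': index 1 in ['b', 'd', 'c', 'e'] -> ['d', 'b', 'c', 'e']
'd': index 0 in ['d', 'b', 'c', 'e'] -> ['d', 'b', 'c', 'e']
'b': index 1 in ['d', 'b', 'c', 'e'] -> ['b', 'd', 'c', 'e']


Output: [2, 3, 2, 3, 3, 2, 1, 0, 1]


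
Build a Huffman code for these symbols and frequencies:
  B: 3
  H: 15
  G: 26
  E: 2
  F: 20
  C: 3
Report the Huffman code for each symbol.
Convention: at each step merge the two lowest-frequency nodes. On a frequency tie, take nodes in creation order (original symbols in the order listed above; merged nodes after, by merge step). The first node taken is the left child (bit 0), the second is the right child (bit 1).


Huffman tree construction:
Step 1: Merge E(2) + B(3) = 5
Step 2: Merge C(3) + (E+B)(5) = 8
Step 3: Merge (C+(E+B))(8) + H(15) = 23
Step 4: Merge F(20) + ((C+(E+B))+H)(23) = 43
Step 5: Merge G(26) + (F+((C+(E+B))+H))(43) = 69
Read each symbol's code off the tree from the root (left child = 0, right child = 1).

Codes:
  B: 11011 (length 5)
  H: 111 (length 3)
  G: 0 (length 1)
  E: 11010 (length 5)
  F: 10 (length 2)
  C: 1100 (length 4)
Average code length: 148/69 = 2.1449 bits/symbol


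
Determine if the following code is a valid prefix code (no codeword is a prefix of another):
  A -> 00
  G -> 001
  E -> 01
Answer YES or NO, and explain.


Checking each pair (does one codeword prefix another?):
  A='00' vs G='001': prefix -- VIOLATION

NO -- this is NOT a valid prefix code. A (00) is a prefix of G (001).


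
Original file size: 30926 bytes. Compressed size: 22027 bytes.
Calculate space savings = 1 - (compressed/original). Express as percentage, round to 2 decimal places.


ratio = compressed/original = 22027/30926 = 0.712249
savings = 1 - ratio = 1 - 0.712249 = 0.287751
as a percentage: 0.287751 * 100 = 28.78%

Space savings = 1 - 22027/30926 = 28.78%


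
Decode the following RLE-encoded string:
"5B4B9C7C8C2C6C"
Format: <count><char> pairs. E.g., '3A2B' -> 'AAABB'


Expanding each <count><char> pair:
  5B -> 'BBBBB'
  4B -> 'BBBB'
  9C -> 'CCCCCCCCC'
  7C -> 'CCCCCCC'
  8C -> 'CCCCCCCC'
  2C -> 'CC'
  6C -> 'CCCCCC'

Decoded = BBBBBBBBBCCCCCCCCCCCCCCCCCCCCCCCCCCCCCCCC


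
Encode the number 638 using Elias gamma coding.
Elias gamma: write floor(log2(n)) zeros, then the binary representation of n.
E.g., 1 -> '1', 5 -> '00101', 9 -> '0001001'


num_bits = floor(log2(638)) + 1 = 10
leading_zeros = num_bits - 1 = 9
binary(638) = 1001111110

Elias gamma(638) = '000000000' + '1001111110' = 0000000001001111110 (19 bits)


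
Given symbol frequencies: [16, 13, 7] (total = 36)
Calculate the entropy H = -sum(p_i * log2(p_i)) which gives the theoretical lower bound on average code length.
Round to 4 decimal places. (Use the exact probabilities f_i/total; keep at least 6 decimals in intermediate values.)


Per-symbol terms -p_i * log2(p_i) with p_i = f_i/36:
  p = 16/36 = 0.444444: log2(p) = -1.169925, -p*log2(p) = 0.519967
  p = 13/36 = 0.361111: log2(p) = -1.469485, -p*log2(p) = 0.530647
  p = 7/36 = 0.194444: log2(p) = -2.362570, -p*log2(p) = 0.459389
H = 0.519967 + 0.530647 + 0.459389 = 1.510003

H = 1.51 bits/symbol


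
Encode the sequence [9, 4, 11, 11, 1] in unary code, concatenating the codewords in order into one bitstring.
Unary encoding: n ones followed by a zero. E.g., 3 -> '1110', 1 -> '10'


Encode each number as n ones followed by a terminating 0:
  9 -> 1111111110 (10 bits)
  4 -> 11110 (5 bits)
  11 -> 111111111110 (12 bits)
  11 -> 111111111110 (12 bits)
  1 -> 10 (2 bits)
Total length = 10 + 5 + 12 + 12 + 2 = 41 bits.

Unary([9, 4, 11, 11, 1]) = 11111111101111011111111111011111111111010 (41 bits)


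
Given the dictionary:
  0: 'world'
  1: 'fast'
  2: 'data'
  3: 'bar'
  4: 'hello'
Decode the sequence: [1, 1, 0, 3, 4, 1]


Look up each index in the dictionary:
  1 -> 'fast'
  1 -> 'fast'
  0 -> 'world'
  3 -> 'bar'
  4 -> 'hello'
  1 -> 'fast'

Decoded: "fast fast world bar hello fast"


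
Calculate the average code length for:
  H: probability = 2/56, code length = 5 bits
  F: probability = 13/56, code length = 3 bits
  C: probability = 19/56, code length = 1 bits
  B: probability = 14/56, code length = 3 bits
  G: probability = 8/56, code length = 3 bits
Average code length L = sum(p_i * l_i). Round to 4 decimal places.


Weighted contributions p_i * l_i:
  H: (2/56) * 5 = 10/56
  F: (13/56) * 3 = 39/56
  C: (19/56) * 1 = 19/56
  B: (14/56) * 3 = 42/56
  G: (8/56) * 3 = 24/56
Sum = (10 + 39 + 19 + 42 + 24)/56 = 134/56

L = 134/56 = 2.3929 bits/symbol


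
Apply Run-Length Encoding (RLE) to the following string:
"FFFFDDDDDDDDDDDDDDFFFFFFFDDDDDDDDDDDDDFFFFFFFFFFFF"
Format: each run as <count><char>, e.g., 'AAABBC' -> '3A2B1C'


Scanning runs left to right:
  i=0: run of 'F' x 4 -> '4F'
  i=4: run of 'D' x 14 -> '14D'
  i=18: run of 'F' x 7 -> '7F'
  i=25: run of 'D' x 13 -> '13D'
  i=38: run of 'F' x 12 -> '12F'

RLE = 4F14D7F13D12F


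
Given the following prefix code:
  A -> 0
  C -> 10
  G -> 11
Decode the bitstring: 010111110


Decoding step by step:
Bits 0 -> A
Bits 10 -> C
Bits 11 -> G
Bits 11 -> G
Bits 10 -> C


Decoded message: ACGGC


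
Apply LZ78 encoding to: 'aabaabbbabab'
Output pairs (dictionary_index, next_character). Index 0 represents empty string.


LZ78 encoding steps:
Dictionary: {0: ''}
Step 1: w='' (idx 0), next='a' -> output (0, 'a'), add 'a' as idx 1
Step 2: w='a' (idx 1), next='b' -> output (1, 'b'), add 'ab' as idx 2
Step 3: w='a' (idx 1), next='a' -> output (1, 'a'), add 'aa' as idx 3
Step 4: w='' (idx 0), next='b' -> output (0, 'b'), add 'b' as idx 4
Step 5: w='b' (idx 4), next='b' -> output (4, 'b'), add 'bb' as idx 5
Step 6: w='ab' (idx 2), next='a' -> output (2, 'a'), add 'aba' as idx 6
Step 7: w='b' (idx 4), end of input -> output (4, '')


Encoded: [(0, 'a'), (1, 'b'), (1, 'a'), (0, 'b'), (4, 'b'), (2, 'a'), (4, '')]


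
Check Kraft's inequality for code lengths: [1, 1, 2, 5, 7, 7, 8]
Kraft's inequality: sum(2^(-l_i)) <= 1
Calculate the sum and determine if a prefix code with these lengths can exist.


Sum = 2^(-1) + 2^(-1) + 2^(-2) + 2^(-5) + 2^(-7) + 2^(-7) + 2^(-8)
    = 0.5 + 0.5 + 0.25 + 0.03125 + 0.0078125 + 0.0078125 + 0.00390625
    = 333/256 = 1.30078125
Since 1.30078125 > 1, Kraft's inequality is NOT satisfied.
A prefix code with these lengths CANNOT exist.

Kraft sum = 1.30078125. Not satisfied.


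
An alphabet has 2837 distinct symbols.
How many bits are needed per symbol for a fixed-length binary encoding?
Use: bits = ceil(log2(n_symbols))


log2(2837) = 11.4702
Bracket: 2^11 = 2048 < 2837 <= 2^12 = 4096
So ceil(log2(2837)) = 12

bits = ceil(log2(2837)) = ceil(11.4702) = 12 bits


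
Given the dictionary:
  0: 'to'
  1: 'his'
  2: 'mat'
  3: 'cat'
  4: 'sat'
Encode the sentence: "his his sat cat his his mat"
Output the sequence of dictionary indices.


Look up each word in the dictionary:
  'his' -> 1
  'his' -> 1
  'sat' -> 4
  'cat' -> 3
  'his' -> 1
  'his' -> 1
  'mat' -> 2

Encoded: [1, 1, 4, 3, 1, 1, 2]


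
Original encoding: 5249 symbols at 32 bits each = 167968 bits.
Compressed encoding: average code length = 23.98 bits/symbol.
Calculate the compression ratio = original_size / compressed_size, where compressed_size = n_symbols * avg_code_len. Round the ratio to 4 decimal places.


original_size = n_symbols * orig_bits = 5249 * 32 = 167968 bits
compressed_size = n_symbols * avg_code_len = 5249 * 23.98 = 125871.02 bits
ratio = original_size / compressed_size = 167968 / 125871.02 = 1.3344

Compression ratio = 1.3344


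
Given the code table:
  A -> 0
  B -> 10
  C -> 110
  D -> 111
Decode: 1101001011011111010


Decoding:
110 -> C
10 -> B
0 -> A
10 -> B
110 -> C
111 -> D
110 -> C
10 -> B


Result: CBABCDCB


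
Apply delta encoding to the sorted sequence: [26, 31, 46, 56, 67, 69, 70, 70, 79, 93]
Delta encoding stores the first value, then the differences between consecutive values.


First value: 26
Deltas:
  31 - 26 = 5
  46 - 31 = 15
  56 - 46 = 10
  67 - 56 = 11
  69 - 67 = 2
  70 - 69 = 1
  70 - 70 = 0
  79 - 70 = 9
  93 - 79 = 14


Delta encoded: [26, 5, 15, 10, 11, 2, 1, 0, 9, 14]


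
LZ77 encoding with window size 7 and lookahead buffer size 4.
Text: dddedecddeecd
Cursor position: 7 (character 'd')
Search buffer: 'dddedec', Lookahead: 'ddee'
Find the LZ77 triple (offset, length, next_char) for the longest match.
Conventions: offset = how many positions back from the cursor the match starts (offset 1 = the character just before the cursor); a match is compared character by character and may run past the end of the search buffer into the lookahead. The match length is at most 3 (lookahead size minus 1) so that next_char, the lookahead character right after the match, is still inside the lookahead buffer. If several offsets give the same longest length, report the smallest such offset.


Try each offset into the search buffer:
  offset=1 (pos 6, char 'c'): match length 0
  offset=2 (pos 5, char 'e'): match length 0
  offset=3 (pos 4, char 'd'): match length 1
  offset=4 (pos 3, char 'e'): match length 0
  offset=5 (pos 2, char 'd'): match length 1
  offset=6 (pos 1, char 'd'): match length 3
  offset=7 (pos 0, char 'd'): match length 2
Longest match has length 3 at offset 6.
next_char = character at position 7 + 3 = 10 -> 'e'

Best match: offset=6, length=3 (matching 'dde' starting at position 1)
LZ77 triple: (6, 3, 'e')


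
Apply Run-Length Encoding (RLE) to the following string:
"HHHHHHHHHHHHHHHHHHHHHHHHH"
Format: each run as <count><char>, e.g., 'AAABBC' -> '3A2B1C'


Scanning runs left to right:
  i=0: run of 'H' x 25 -> '25H'

RLE = 25H


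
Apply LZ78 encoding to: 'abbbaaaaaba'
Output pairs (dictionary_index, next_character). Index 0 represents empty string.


LZ78 encoding steps:
Dictionary: {0: ''}
Step 1: w='' (idx 0), next='a' -> output (0, 'a'), add 'a' as idx 1
Step 2: w='' (idx 0), next='b' -> output (0, 'b'), add 'b' as idx 2
Step 3: w='b' (idx 2), next='b' -> output (2, 'b'), add 'bb' as idx 3
Step 4: w='a' (idx 1), next='a' -> output (1, 'a'), add 'aa' as idx 4
Step 5: w='aa' (idx 4), next='a' -> output (4, 'a'), add 'aaa' as idx 5
Step 6: w='b' (idx 2), next='a' -> output (2, 'a'), add 'ba' as idx 6


Encoded: [(0, 'a'), (0, 'b'), (2, 'b'), (1, 'a'), (4, 'a'), (2, 'a')]


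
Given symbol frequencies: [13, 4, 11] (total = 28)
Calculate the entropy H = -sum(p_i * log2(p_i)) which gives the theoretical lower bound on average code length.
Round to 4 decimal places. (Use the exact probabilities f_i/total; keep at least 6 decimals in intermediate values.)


Per-symbol terms -p_i * log2(p_i) with p_i = f_i/28:
  p = 13/28 = 0.464286: log2(p) = -1.106915, -p*log2(p) = 0.513925
  p = 4/28 = 0.142857: log2(p) = -2.807355, -p*log2(p) = 0.401051
  p = 11/28 = 0.392857: log2(p) = -1.347923, -p*log2(p) = 0.529541
H = 0.513925 + 0.401051 + 0.529541 = 1.444517

H = 1.4445 bits/symbol
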